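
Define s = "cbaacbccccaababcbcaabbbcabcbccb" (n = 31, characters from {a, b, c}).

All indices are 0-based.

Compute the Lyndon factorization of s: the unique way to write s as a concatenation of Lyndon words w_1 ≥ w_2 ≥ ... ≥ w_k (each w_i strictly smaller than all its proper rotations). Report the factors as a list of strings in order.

emit factor 1: 'c' (i=0, period=1)
emit factor 2: 'b' (i=1, period=1)
emit factor 3: 'aacbcccc' (i=2, period=8)
emit factor 4: 'aababcbcaabbbcabcbccb' (i=10, period=21)

["c", "b", "aacbcccc", "aababcbcaabbbcabcbccb"]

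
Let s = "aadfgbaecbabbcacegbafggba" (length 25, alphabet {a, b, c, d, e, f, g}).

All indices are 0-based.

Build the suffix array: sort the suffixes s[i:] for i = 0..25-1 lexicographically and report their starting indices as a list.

[24, 0, 10, 14, 1, 6, 19, 23, 9, 5, 18, 11, 12, 13, 8, 15, 2, 7, 16, 3, 20, 22, 4, 17, 21]

rank→(start, suffix):
  0 → (24, 'a')
  1 → (0, 'aadfgbaecbabbcacegbafggba')
  2 → (10, 'abbcacegbafggba')
  3 → (14, 'acegbafggba')
  4 → (1, 'adfgbaecbabbcacegbafggba')
  5 → (6, 'aecbabbcacegbafggba')
  6 → (19, 'afggba')
  7 → (23, 'ba')
  8 → (9, 'babbcacegbafggba')
  9 → (5, 'baecbabbcacegbafggba')
  10 → (18, 'bafggba')
  11 → (11, 'bbcacegbafggba')
  12 → (12, 'bcacegbafggba')
  13 → (13, 'cacegbafggba')
  14 → (8, 'cbabbcacegbafggba')
  15 → (15, 'cegbafggba')
  16 → (2, 'dfgbaecbabbcacegbafggba')
  17 → (7, 'ecbabbcacegbafggba')
  18 → (16, 'egbafggba')
  19 → (3, 'fgbaecbabbcacegbafggba')
  20 → (20, 'fggba')
  21 → (22, 'gba')
  22 → (4, 'gbaecbabbcacegbafggba')
  23 → (17, 'gbafggba')
  24 → (21, 'ggba')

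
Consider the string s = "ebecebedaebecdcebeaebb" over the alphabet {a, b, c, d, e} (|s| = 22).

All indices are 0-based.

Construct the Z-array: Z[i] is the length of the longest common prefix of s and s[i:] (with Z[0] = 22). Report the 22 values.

Z[0]=22
i=1: outside box; Z[1]=0
i=2: outside box; Z[2]=1 scan→box=[2,3)
i=3: outside box; Z[3]=0
i=4: outside box; Z[4]=3 scan→box=[4,7)
i=5: min(r-i=2, Z[1]=0)=0; Z[5]=0
i=6: min(r-i=1, Z[2]=1)=1; Z[6]=1
i=7: outside box; Z[7]=0
i=8: outside box; Z[8]=0
i=9: outside box; Z[9]=4 scan→box=[9,13)
i=10: min(r-i=3, Z[1]=0)=0; Z[10]=0
i=11: min(r-i=2, Z[2]=1)=1; Z[11]=1
i=12: min(r-i=1, Z[3]=0)=0; Z[12]=0
i=13: outside box; Z[13]=0
i=14: outside box; Z[14]=0
i=15: outside box; Z[15]=3 scan→box=[15,18)
i=16: min(r-i=2, Z[1]=0)=0; Z[16]=0
i=17: min(r-i=1, Z[2]=1)=1; Z[17]=1
i=18: outside box; Z[18]=0
i=19: outside box; Z[19]=2 scan→box=[19,21)
i=20: min(r-i=1, Z[1]=0)=0; Z[20]=0
i=21: outside box; Z[21]=0

[22, 0, 1, 0, 3, 0, 1, 0, 0, 4, 0, 1, 0, 0, 0, 3, 0, 1, 0, 2, 0, 0]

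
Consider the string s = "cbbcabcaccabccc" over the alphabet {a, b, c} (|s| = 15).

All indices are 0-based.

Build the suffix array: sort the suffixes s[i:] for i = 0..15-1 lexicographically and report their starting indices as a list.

[4, 10, 7, 1, 2, 5, 11, 14, 3, 9, 6, 0, 13, 8, 12]

rank | idx | suffix
   0 |   4 | abcaccabccc
   1 |  10 | abccc
   2 |   7 | accabccc
   3 |   1 | bbcabcaccabccc
   4 |   2 | bcabcaccabccc
   5 |   5 | bcaccabccc
   6 |  11 | bccc
   7 |  14 | c
   8 |   3 | cabcaccabccc
   9 |   9 | cabccc
  10 |   6 | caccabccc
  11 |   0 | cbbcabcaccabccc
  12 |  13 | cc
  13 |   8 | ccabccc
  14 |  12 | ccc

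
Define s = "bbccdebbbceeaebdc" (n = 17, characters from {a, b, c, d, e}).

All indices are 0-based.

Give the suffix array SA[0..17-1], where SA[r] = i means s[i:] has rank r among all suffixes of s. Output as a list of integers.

[12, 6, 0, 7, 1, 8, 14, 16, 2, 3, 9, 15, 4, 11, 5, 13, 10]

rank | idx | suffix
   0 |  12 | aebdc
   1 |   6 | bbbceeaebdc
   2 |   0 | bbccdebbbceeaebdc
   3 |   7 | bbceeaebdc
   4 |   1 | bccdebbbceeaebdc
   5 |   8 | bceeaebdc
   6 |  14 | bdc
   7 |  16 | c
   8 |   2 | ccdebbbceeaebdc
   9 |   3 | cdebbbceeaebdc
  10 |   9 | ceeaebdc
  11 |  15 | dc
  12 |   4 | debbbceeaebdc
  13 |  11 | eaebdc
  14 |   5 | ebbbceeaebdc
  15 |  13 | ebdc
  16 |  10 | eeaebdc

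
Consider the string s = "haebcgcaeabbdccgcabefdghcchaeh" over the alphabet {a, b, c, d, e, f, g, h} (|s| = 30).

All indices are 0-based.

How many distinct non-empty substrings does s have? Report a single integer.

431

rank→(start, suffix):
  0 → (9, 'abbdccgcabefdghcchaeh')
  1 → (17, 'abefdghcchaeh')
  2 → (7, 'aeabbdccgcabefdghcchaeh')
  3 → (1, 'aebcgcaeabbdccgcabefdghcchaeh')
  4 → (27, 'aeh')
  5 → (10, 'bbdccgcabefdghcchaeh')
  6 → (3, 'bcgcaeabbdccgcabefdghcchaeh')
  7 → (11, 'bdccgcabefdghcchaeh')
  8 → (18, 'befdghcchaeh')
  9 → (16, 'cabefdghcchaeh')
  10 → (6, 'caeabbdccgcabefdghcchaeh')
  11 → (13, 'ccgcabefdghcchaeh')
  12 → (24, 'cchaeh')
  13 → (14, 'cgcabefdghcchaeh')
  14 → (4, 'cgcaeabbdccgcabefdghcchaeh')
  15 → (25, 'chaeh')
  16 → (12, 'dccgcabefdghcchaeh')
  17 → (21, 'dghcchaeh')
  18 → (8, 'eabbdccgcabefdghcchaeh')
  19 → (2, 'ebcgcaeabbdccgcabefdghcchaeh')
  20 → (19, 'efdghcchaeh')
  21 → (28, 'eh')
  22 → (20, 'fdghcchaeh')
  23 → (15, 'gcabefdghcchaeh')
  24 → (5, 'gcaeabbdccgcabefdghcchaeh')
  25 → (22, 'ghcchaeh')
  26 → (29, 'h')
  27 → (0, 'haebcgcaeabbdccgcabefdghcchaeh')
  28 → (26, 'haeh')
  29 → (23, 'hcchaeh')

SA = [9, 17, 7, 1, 27, 10, 3, 11, 18, 16, 6, 13, 24, 14, 4, 25, 12, 21, 8, 2, 19, 28, 20, 15, 5, 22, 29, 0, 26, 23]
[i] adj suffixes → lcp
  [1] 9/17 → 2 ('ab')
  [2] 17/7 → 1 ('a')
  [3] 7/1 → 2 ('ae')
  [4] 1/27 → 2 ('ae')
  [5] 27/10 → 0 ('')
  [6] 10/3 → 1 ('b')
  [7] 3/11 → 1 ('b')
  [8] 11/18 → 1 ('b')
  [9] 18/16 → 0 ('')
  [10] 16/6 → 2 ('ca')
  [11] 6/13 → 1 ('c')
  [12] 13/24 → 2 ('cc')
  [13] 24/14 → 1 ('c')
  [14] 14/4 → 4 ('cgca')
  [15] 4/25 → 1 ('c')
  [16] 25/12 → 0 ('')
  [17] 12/21 → 1 ('d')
  [18] 21/8 → 0 ('')
  [19] 8/2 → 1 ('e')
  [20] 2/19 → 1 ('e')
  [21] 19/28 → 1 ('e')
  [22] 28/20 → 0 ('')
  [23] 20/15 → 0 ('')
  [24] 15/5 → 3 ('gca')
  [25] 5/22 → 1 ('g')
  [26] 22/29 → 0 ('')
  [27] 29/0 → 1 ('h')
  [28] 0/26 → 3 ('hae')
  [29] 26/23 → 1 ('h')

n(n+1)/2 = 30·31/2 = 465
Σ LCP = 0 + 2 + 1 + 2 + 2 + 0 + 1 + 1 + 1 + 0 + 2 + 1 + 2 + 1 + 4 + 1 + 0 + 1 + 0 + 1 + 1 + 1 + 0 + 0 + 3 + 1 + 0 + 1 + 3 + 1 = 34
distinct = 465 − 34 = 431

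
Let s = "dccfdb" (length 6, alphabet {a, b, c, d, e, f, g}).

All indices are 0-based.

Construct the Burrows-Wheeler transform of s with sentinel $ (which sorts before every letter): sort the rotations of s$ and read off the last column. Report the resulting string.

bddcf$c

rank  rotation last
    0  $dccfdb  b
    1  b$dccfd  d
    2  ccfdb$d  d
    3  cfdb$dc  c
    4  db$dccf  f
    5  dccfdb$  $
    6  fdb$dcc  c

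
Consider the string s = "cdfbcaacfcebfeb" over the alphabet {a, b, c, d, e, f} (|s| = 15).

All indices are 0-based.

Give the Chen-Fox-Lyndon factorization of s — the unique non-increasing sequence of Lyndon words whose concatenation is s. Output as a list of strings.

["cdf", "bc", "aacfcebfeb"]

emit factor 1: 'cdf' (i=0, period=3)
emit factor 2: 'bc' (i=3, period=2)
emit factor 3: 'aacfcebfeb' (i=5, period=10)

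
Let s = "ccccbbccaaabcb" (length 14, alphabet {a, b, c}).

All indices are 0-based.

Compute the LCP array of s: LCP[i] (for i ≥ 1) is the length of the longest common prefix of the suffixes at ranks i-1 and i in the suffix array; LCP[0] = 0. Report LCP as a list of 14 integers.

[0, 2, 1, 0, 1, 1, 2, 0, 1, 2, 1, 2, 2, 3]

sorted suffixes:
  #0 SA[0]=8  'aaabcb'
  #1 SA[1]=9  'aabcb'
  #2 SA[2]=10  'abcb'
  #3 SA[3]=13  'b'
  #4 SA[4]=4  'bbccaaabcb'
  #5 SA[5]=11  'bcb'
  #6 SA[6]=5  'bccaaabcb'
  #7 SA[7]=7  'caaabcb'
  #8 SA[8]=12  'cb'
  #9 SA[9]=3  'cbbccaaabcb'
  #10 SA[10]=6  'ccaaabcb'
  #11 SA[11]=2  'ccbbccaaabcb'
  #12 SA[12]=1  'cccbbccaaabcb'
  #13 SA[13]=0  'ccccbbccaaabcb'

SA = [8, 9, 10, 13, 4, 11, 5, 7, 12, 3, 6, 2, 1, 0]
[i] adj suffixes → lcp
  [1] 8/9 → 2 ('aa')
  [2] 9/10 → 1 ('a')
  [3] 10/13 → 0 ('')
  [4] 13/4 → 1 ('b')
  [5] 4/11 → 1 ('b')
  [6] 11/5 → 2 ('bc')
  [7] 5/7 → 0 ('')
  [8] 7/12 → 1 ('c')
  [9] 12/3 → 2 ('cb')
  [10] 3/6 → 1 ('c')
  [11] 6/2 → 2 ('cc')
  [12] 2/1 → 2 ('cc')
  [13] 1/0 → 3 ('ccc')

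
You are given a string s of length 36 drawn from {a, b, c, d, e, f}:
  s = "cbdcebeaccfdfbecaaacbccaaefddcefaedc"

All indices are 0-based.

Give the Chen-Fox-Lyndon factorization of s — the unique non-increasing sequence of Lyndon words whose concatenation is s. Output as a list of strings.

emit factor 1: 'c' (i=0, period=1)
emit factor 2: 'bdcebe' (i=1, period=6)
emit factor 3: 'accfdfbec' (i=7, period=9)
emit factor 4: 'aaacbccaaefddcefaedc' (i=16, period=20)

["c", "bdcebe", "accfdfbec", "aaacbccaaefddcefaedc"]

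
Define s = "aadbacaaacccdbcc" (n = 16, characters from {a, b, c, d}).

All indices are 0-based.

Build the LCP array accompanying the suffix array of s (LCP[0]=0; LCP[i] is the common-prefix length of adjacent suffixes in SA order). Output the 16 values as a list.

[0, 2, 2, 1, 2, 1, 0, 1, 0, 1, 1, 2, 2, 1, 0, 2]

sorted suffixes:
  #0 SA[0]=6  'aaacccdbcc'
  #1 SA[1]=7  'aacccdbcc'
  #2 SA[2]=0  'aadbacaaacccdbcc'
  #3 SA[3]=4  'acaaacccdbcc'
  #4 SA[4]=8  'acccdbcc'
  #5 SA[5]=1  'adbacaaacccdbcc'
  #6 SA[6]=3  'bacaaacccdbcc'
  #7 SA[7]=13  'bcc'
  #8 SA[8]=15  'c'
  #9 SA[9]=5  'caaacccdbcc'
  #10 SA[10]=14  'cc'
  #11 SA[11]=9  'cccdbcc'
  #12 SA[12]=10  'ccdbcc'
  #13 SA[13]=11  'cdbcc'
  #14 SA[14]=2  'dbacaaacccdbcc'
  #15 SA[15]=12  'dbcc'

SA = [6, 7, 0, 4, 8, 1, 3, 13, 15, 5, 14, 9, 10, 11, 2, 12]
i: (SA[i-1],SA[i]) lcp shared
  1: (6,7) 2 'aa'
  2: (7,0) 2 'aa'
  3: (0,4) 1 'a'
  4: (4,8) 2 'ac'
  5: (8,1) 1 'a'
  6: (1,3) 0 ''
  7: (3,13) 1 'b'
  8: (13,15) 0 ''
  9: (15,5) 1 'c'
  10: (5,14) 1 'c'
  11: (14,9) 2 'cc'
  12: (9,10) 2 'cc'
  13: (10,11) 1 'c'
  14: (11,2) 0 ''
  15: (2,12) 2 'db'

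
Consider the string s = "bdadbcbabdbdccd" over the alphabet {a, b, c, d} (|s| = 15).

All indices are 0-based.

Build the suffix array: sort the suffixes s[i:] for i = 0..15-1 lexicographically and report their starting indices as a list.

sorted suffixes:
  #0 SA[0]=7  'abdbdccd'
  #1 SA[1]=2  'adbcbabdbdccd'
  #2 SA[2]=6  'babdbdccd'
  #3 SA[3]=4  'bcbabdbdccd'
  #4 SA[4]=0  'bdadbcbabdbdccd'
  #5 SA[5]=8  'bdbdccd'
  #6 SA[6]=10  'bdccd'
  #7 SA[7]=5  'cbabdbdccd'
  #8 SA[8]=12  'ccd'
  #9 SA[9]=13  'cd'
  #10 SA[10]=14  'd'
  #11 SA[11]=1  'dadbcbabdbdccd'
  #12 SA[12]=3  'dbcbabdbdccd'
  #13 SA[13]=9  'dbdccd'
  #14 SA[14]=11  'dccd'

[7, 2, 6, 4, 0, 8, 10, 5, 12, 13, 14, 1, 3, 9, 11]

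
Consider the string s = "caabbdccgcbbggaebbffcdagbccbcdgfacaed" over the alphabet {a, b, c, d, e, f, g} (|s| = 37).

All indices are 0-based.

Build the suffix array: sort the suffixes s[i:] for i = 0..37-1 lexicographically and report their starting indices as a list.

[1, 2, 32, 14, 34, 22, 3, 16, 10, 24, 27, 4, 17, 11, 0, 33, 9, 26, 25, 6, 20, 28, 7, 36, 21, 5, 29, 15, 35, 31, 19, 18, 13, 23, 8, 30, 12]

rank→(start, suffix):
  0 → (1, 'aabbdccgcbbggaebbffcdagbccbcdgfacaed')
  1 → (2, 'abbdccgcbbggaebbffcdagbccbcdgfacaed')
  2 → (32, 'acaed')
  3 → (14, 'aebbffcdagbccbcdgfacaed')
  4 → (34, 'aed')
  5 → (22, 'agbccbcdgfacaed')
  6 → (3, 'bbdccgcbbggaebbffcdagbccbcdgfacaed')
  7 → (16, 'bbffcdagbccbcdgfacaed')
  8 → (10, 'bbggaebbffcdagbccbcdgfacaed')
  9 → (24, 'bccbcdgfacaed')
  10 → (27, 'bcdgfacaed')
  11 → (4, 'bdccgcbbggaebbffcdagbccbcdgfacaed')
  12 → (17, 'bffcdagbccbcdgfacaed')
  13 → (11, 'bggaebbffcdagbccbcdgfacaed')
  14 → (0, 'caabbdccgcbbggaebbffcdagbccbcdgfacaed')
  15 → (33, 'caed')
  16 → (9, 'cbbggaebbffcdagbccbcdgfacaed')
  17 → (26, 'cbcdgfacaed')
  18 → (25, 'ccbcdgfacaed')
  19 → (6, 'ccgcbbggaebbffcdagbccbcdgfacaed')
  20 → (20, 'cdagbccbcdgfacaed')
  21 → (28, 'cdgfacaed')
  22 → (7, 'cgcbbggaebbffcdagbccbcdgfacaed')
  23 → (36, 'd')
  24 → (21, 'dagbccbcdgfacaed')
  25 → (5, 'dccgcbbggaebbffcdagbccbcdgfacaed')
  26 → (29, 'dgfacaed')
  27 → (15, 'ebbffcdagbccbcdgfacaed')
  28 → (35, 'ed')
  29 → (31, 'facaed')
  30 → (19, 'fcdagbccbcdgfacaed')
  31 → (18, 'ffcdagbccbcdgfacaed')
  32 → (13, 'gaebbffcdagbccbcdgfacaed')
  33 → (23, 'gbccbcdgfacaed')
  34 → (8, 'gcbbggaebbffcdagbccbcdgfacaed')
  35 → (30, 'gfacaed')
  36 → (12, 'ggaebbffcdagbccbcdgfacaed')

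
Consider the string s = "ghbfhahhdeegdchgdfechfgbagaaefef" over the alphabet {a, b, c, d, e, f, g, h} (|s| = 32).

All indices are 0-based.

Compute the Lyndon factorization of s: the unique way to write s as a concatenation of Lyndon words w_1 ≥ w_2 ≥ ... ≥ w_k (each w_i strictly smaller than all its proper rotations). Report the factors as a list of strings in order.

["gh", "bfh", "ahhdeegdchgdfechfgb", "ag", "aaefef"]

emit factor 1: 'gh' (i=0, period=2)
emit factor 2: 'bfh' (i=2, period=3)
emit factor 3: 'ahhdeegdchgdfechfgb' (i=5, period=19)
emit factor 4: 'ag' (i=24, period=2)
emit factor 5: 'aaefef' (i=26, period=6)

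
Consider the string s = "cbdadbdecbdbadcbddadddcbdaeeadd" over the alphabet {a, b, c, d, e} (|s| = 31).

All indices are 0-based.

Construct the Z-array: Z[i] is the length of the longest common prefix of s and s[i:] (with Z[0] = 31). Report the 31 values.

[31, 0, 0, 0, 0, 0, 0, 0, 3, 0, 0, 0, 0, 0, 3, 0, 0, 0, 0, 0, 0, 0, 4, 0, 0, 0, 0, 0, 0, 0, 0]

Z[0]=31
i=1: outside box; Z[1]=0
i=2: outside box; Z[2]=0
i=3: outside box; Z[3]=0
i=4: outside box; Z[4]=0
i=5: outside box; Z[5]=0
i=6: outside box; Z[6]=0
i=7: outside box; Z[7]=0
i=8: outside box; Z[8]=3 scan→box=[8,11)
i=9: min(r-i=2, Z[1]=0)=0; Z[9]=0
i=10: min(r-i=1, Z[2]=0)=0; Z[10]=0
i=11: outside box; Z[11]=0
i=12: outside box; Z[12]=0
i=13: outside box; Z[13]=0
i=14: outside box; Z[14]=3 scan→box=[14,17)
i=15: min(r-i=2, Z[1]=0)=0; Z[15]=0
i=16: min(r-i=1, Z[2]=0)=0; Z[16]=0
i=17: outside box; Z[17]=0
i=18: outside box; Z[18]=0
i=19: outside box; Z[19]=0
i=20: outside box; Z[20]=0
i=21: outside box; Z[21]=0
i=22: outside box; Z[22]=4 scan→box=[22,26)
i=23: min(r-i=3, Z[1]=0)=0; Z[23]=0
i=24: min(r-i=2, Z[2]=0)=0; Z[24]=0
i=25: min(r-i=1, Z[3]=0)=0; Z[25]=0
i=26: outside box; Z[26]=0
i=27: outside box; Z[27]=0
i=28: outside box; Z[28]=0
i=29: outside box; Z[29]=0
i=30: outside box; Z[30]=0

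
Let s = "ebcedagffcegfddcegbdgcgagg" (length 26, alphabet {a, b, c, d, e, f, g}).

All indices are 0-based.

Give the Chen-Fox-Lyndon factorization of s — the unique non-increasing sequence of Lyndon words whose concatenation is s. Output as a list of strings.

["e", "bced", "agffcegfddcegbdgcgagg"]

emit factor 1: 'e' (i=0, period=1)
emit factor 2: 'bced' (i=1, period=4)
emit factor 3: 'agffcegfddcegbdgcgagg' (i=5, period=21)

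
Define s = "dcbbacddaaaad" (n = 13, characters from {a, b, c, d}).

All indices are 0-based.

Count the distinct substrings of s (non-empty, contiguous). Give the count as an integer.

rank→(start, suffix):
  0 → (8, 'aaaad')
  1 → (9, 'aaad')
  2 → (10, 'aad')
  3 → (4, 'acddaaaad')
  4 → (11, 'ad')
  5 → (3, 'bacddaaaad')
  6 → (2, 'bbacddaaaad')
  7 → (1, 'cbbacddaaaad')
  8 → (5, 'cddaaaad')
  9 → (12, 'd')
  10 → (7, 'daaaad')
  11 → (0, 'dcbbacddaaaad')
  12 → (6, 'ddaaaad')

SA = [8, 9, 10, 4, 11, 3, 2, 1, 5, 12, 7, 0, 6]
i: (SA[i-1],SA[i]) lcp shared
  1: (8,9) 3 'aaa'
  2: (9,10) 2 'aa'
  3: (10,4) 1 'a'
  4: (4,11) 1 'a'
  5: (11,3) 0 ''
  6: (3,2) 1 'b'
  7: (2,1) 0 ''
  8: (1,5) 1 'c'
  9: (5,12) 0 ''
  10: (12,7) 1 'd'
  11: (7,0) 1 'd'
  12: (0,6) 1 'd'

n(n+1)/2 = 13·14/2 = 91
Σ LCP = 0 + 3 + 2 + 1 + 1 + 0 + 1 + 0 + 1 + 0 + 1 + 1 + 1 = 12
distinct = 91 − 12 = 79

79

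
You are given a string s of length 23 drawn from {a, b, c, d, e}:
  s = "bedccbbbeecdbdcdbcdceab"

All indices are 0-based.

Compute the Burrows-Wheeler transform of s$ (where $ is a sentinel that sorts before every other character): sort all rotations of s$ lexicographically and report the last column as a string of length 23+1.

beacbdd$bcddebdccebccebb

rank  rotation                  last
    0  $bedccbbbeecdbdcdbcdceab  b
    1  ab$bedccbbbeecdbdcdbcdce  e
    2  b$bedccbbbeecdbdcdbcdcea  a
    3  bbbeecdbdcdbcdceab$bedcc  c
    4  bbeecdbdcdbcdceab$bedccb  b
    5  bcdceab$bedccbbbeecdbdcd  d
    6  bdcdbcdceab$bedccbbbeecd  d
    7  bedccbbbeecdbdcdbcdceab$  $
    8  beecdbdcdbcdceab$bedccbb  b
    9  cbbbeecdbdcdbcdceab$bedc  c
   10  ccbbbeecdbdcdbcdceab$bed  d
   11  cdbcdceab$bedccbbbeecdbd  d
   12  cdbdcdbcdceab$bedccbbbee  e
   13  cdceab$bedccbbbeecdbdcdb  b
   14  ceab$bedccbbbeecdbdcdbcd  d
   15  dbcdceab$bedccbbbeecdbdc  c
   16  dbdcdbcdceab$bedccbbbeec  c
   17  dccbbbeecdbdcdbcdceab$be  e
   18  dcdbcdceab$bedccbbbeecdb  b
   19  dceab$bedccbbbeecdbdcdbc  c
   20  eab$bedccbbbeecdbdcdbcdc  c
   21  ecdbdcdbcdceab$bedccbbbe  e
   22  edccbbbeecdbdcdbcdceab$b  b
   23  eecdbdcdbcdceab$bedccbbb  b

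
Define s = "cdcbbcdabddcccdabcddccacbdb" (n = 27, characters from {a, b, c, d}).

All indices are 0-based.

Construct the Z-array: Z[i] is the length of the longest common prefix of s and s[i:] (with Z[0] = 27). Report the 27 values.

[27, 0, 1, 0, 0, 2, 0, 0, 0, 0, 0, 1, 1, 2, 0, 0, 0, 2, 0, 0, 1, 1, 0, 1, 0, 0, 0]

Z[0]=27
i=1: i≥r, start 0; Z[1]=0
i=2: i≥r, start 0; Z[2]=1 extend→box=[2,3)
i=3: i≥r, start 0; Z[3]=0
i=4: i≥r, start 0; Z[4]=0
i=5: i≥r, start 0; Z[5]=2 extend→box=[5,7)
i=6: min(r-i=1, Z[1]=0)=0; Z[6]=0
i=7: i≥r, start 0; Z[7]=0
i=8: i≥r, start 0; Z[8]=0
i=9: i≥r, start 0; Z[9]=0
i=10: i≥r, start 0; Z[10]=0
i=11: i≥r, start 0; Z[11]=1 extend→box=[11,12)
i=12: i≥r, start 0; Z[12]=1 extend→box=[12,13)
i=13: i≥r, start 0; Z[13]=2 extend→box=[13,15)
i=14: min(r-i=1, Z[1]=0)=0; Z[14]=0
i=15: i≥r, start 0; Z[15]=0
i=16: i≥r, start 0; Z[16]=0
i=17: i≥r, start 0; Z[17]=2 extend→box=[17,19)
i=18: min(r-i=1, Z[1]=0)=0; Z[18]=0
i=19: i≥r, start 0; Z[19]=0
i=20: i≥r, start 0; Z[20]=1 extend→box=[20,21)
i=21: i≥r, start 0; Z[21]=1 extend→box=[21,22)
i=22: i≥r, start 0; Z[22]=0
i=23: i≥r, start 0; Z[23]=1 extend→box=[23,24)
i=24: i≥r, start 0; Z[24]=0
i=25: i≥r, start 0; Z[25]=0
i=26: i≥r, start 0; Z[26]=0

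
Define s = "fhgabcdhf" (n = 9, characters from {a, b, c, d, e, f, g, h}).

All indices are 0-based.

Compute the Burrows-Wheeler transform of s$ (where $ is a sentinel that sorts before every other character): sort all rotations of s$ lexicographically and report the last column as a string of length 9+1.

rank  rotation    last
    0  $fhgabcdhf  f
    1  abcdhf$fhg  g
    2  bcdhf$fhga  a
    3  cdhf$fhgab  b
    4  dhf$fhgabc  c
    5  f$fhgabcdh  h
    6  fhgabcdhf$  $
    7  gabcdhf$fh  h
    8  hf$fhgabcd  d
    9  hgabcdhf$f  f

fgabch$hdf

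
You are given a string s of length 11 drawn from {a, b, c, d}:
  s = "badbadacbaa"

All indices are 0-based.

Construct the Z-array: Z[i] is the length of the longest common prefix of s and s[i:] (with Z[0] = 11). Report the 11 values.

[11, 0, 0, 3, 0, 0, 0, 0, 2, 0, 0]

Z[0]=11
i=1: i≥r, start 0; Z[1]=0
i=2: i≥r, start 0; Z[2]=0
i=3: i≥r, start 0; Z[3]=3 grow→box=[3,6)
i=4: min(r-i=2, Z[1]=0)=0; Z[4]=0
i=5: min(r-i=1, Z[2]=0)=0; Z[5]=0
i=6: i≥r, start 0; Z[6]=0
i=7: i≥r, start 0; Z[7]=0
i=8: i≥r, start 0; Z[8]=2 grow→box=[8,10)
i=9: min(r-i=1, Z[1]=0)=0; Z[9]=0
i=10: i≥r, start 0; Z[10]=0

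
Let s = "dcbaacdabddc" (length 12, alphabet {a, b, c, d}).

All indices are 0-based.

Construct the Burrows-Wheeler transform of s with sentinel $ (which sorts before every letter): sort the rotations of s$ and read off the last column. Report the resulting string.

rank  rotation       last
    0  $dcbaacdabddc  c
    1  aacdabddc$dcb  b
    2  abddc$dcbaacd  d
    3  acdabddc$dcba  a
    4  baacdabddc$dc  c
    5  bddc$dcbaacda  a
    6  c$dcbaacdabdd  d
    7  cbaacdabddc$d  d
    8  cdabddc$dcbaa  a
    9  dabddc$dcbaac  c
   10  dc$dcbaacdabd  d
   11  dcbaacdabddc$  $
   12  ddc$dcbaacdab  b

cbdacaddacd$b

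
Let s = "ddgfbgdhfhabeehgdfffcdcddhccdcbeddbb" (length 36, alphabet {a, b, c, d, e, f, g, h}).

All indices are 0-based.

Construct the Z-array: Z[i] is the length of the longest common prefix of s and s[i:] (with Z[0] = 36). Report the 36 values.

Z[0]=36
i=1: outside box; Z[1]=1 grow→box=[1,2)
i=2: outside box; Z[2]=0
i=3: outside box; Z[3]=0
i=4: outside box; Z[4]=0
i=5: outside box; Z[5]=0
i=6: outside box; Z[6]=1 grow→box=[6,7)
i=7: outside box; Z[7]=0
i=8: outside box; Z[8]=0
i=9: outside box; Z[9]=0
i=10: outside box; Z[10]=0
i=11: outside box; Z[11]=0
i=12: outside box; Z[12]=0
i=13: outside box; Z[13]=0
i=14: outside box; Z[14]=0
i=15: outside box; Z[15]=0
i=16: outside box; Z[16]=1 grow→box=[16,17)
i=17: outside box; Z[17]=0
i=18: outside box; Z[18]=0
i=19: outside box; Z[19]=0
i=20: outside box; Z[20]=0
i=21: outside box; Z[21]=1 grow→box=[21,22)
i=22: outside box; Z[22]=0
i=23: outside box; Z[23]=2 grow→box=[23,25)
i=24: min(r-i=1, Z[1]=1)=1; Z[24]=1
i=25: outside box; Z[25]=0
i=26: outside box; Z[26]=0
i=27: outside box; Z[27]=0
i=28: outside box; Z[28]=1 grow→box=[28,29)
i=29: outside box; Z[29]=0
i=30: outside box; Z[30]=0
i=31: outside box; Z[31]=0
i=32: outside box; Z[32]=2 grow→box=[32,34)
i=33: min(r-i=1, Z[1]=1)=1; Z[33]=1
i=34: outside box; Z[34]=0
i=35: outside box; Z[35]=0

[36, 1, 0, 0, 0, 0, 1, 0, 0, 0, 0, 0, 0, 0, 0, 0, 1, 0, 0, 0, 0, 1, 0, 2, 1, 0, 0, 0, 1, 0, 0, 0, 2, 1, 0, 0]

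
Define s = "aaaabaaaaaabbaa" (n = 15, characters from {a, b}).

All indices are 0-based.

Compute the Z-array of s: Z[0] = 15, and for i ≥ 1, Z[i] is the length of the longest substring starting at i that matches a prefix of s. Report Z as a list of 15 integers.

[15, 3, 2, 1, 0, 4, 4, 5, 3, 2, 1, 0, 0, 2, 1]

Z[0]=15
i=1: i≥r, start 0; Z[1]=3 grow→box=[1,4)
i=2: min(r-i=2, Z[1]=3)=2; Z[2]=2
i=3: min(r-i=1, Z[2]=2)=1; Z[3]=1
i=4: i≥r, start 0; Z[4]=0
i=5: i≥r, start 0; Z[5]=4 grow→box=[5,9)
i=6: min(r-i=3, Z[1]=3)=3; Z[6]=4 grow→box=[6,10)
i=7: min(r-i=3, Z[1]=3)=3; Z[7]=5 grow→box=[7,12)
i=8: min(r-i=4, Z[1]=3)=3; Z[8]=3
i=9: min(r-i=3, Z[2]=2)=2; Z[9]=2
i=10: min(r-i=2, Z[3]=1)=1; Z[10]=1
i=11: min(r-i=1, Z[4]=0)=0; Z[11]=0
i=12: i≥r, start 0; Z[12]=0
i=13: i≥r, start 0; Z[13]=2 grow→box=[13,15)
i=14: min(r-i=1, Z[1]=3)=1; Z[14]=1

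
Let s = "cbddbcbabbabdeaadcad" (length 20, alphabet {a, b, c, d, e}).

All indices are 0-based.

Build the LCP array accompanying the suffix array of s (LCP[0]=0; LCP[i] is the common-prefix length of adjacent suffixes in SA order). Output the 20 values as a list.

[0, 1, 2, 1, 2, 0, 3, 1, 1, 1, 2, 0, 1, 2, 0, 1, 1, 1, 1, 0]

rank→(start, suffix):
  0 → (14, 'aadcad')
  1 → (7, 'abbabdeaadcad')
  2 → (10, 'abdeaadcad')
  3 → (18, 'ad')
  4 → (15, 'adcad')
  5 → (6, 'babbabdeaadcad')
  6 → (9, 'babdeaadcad')
  7 → (8, 'bbabdeaadcad')
  8 → (4, 'bcbabbabdeaadcad')
  9 → (1, 'bddbcbabbabdeaadcad')
  10 → (11, 'bdeaadcad')
  11 → (17, 'cad')
  12 → (5, 'cbabbabdeaadcad')
  13 → (0, 'cbddbcbabbabdeaadcad')
  14 → (19, 'd')
  15 → (3, 'dbcbabbabdeaadcad')
  16 → (16, 'dcad')
  17 → (2, 'ddbcbabbabdeaadcad')
  18 → (12, 'deaadcad')
  19 → (13, 'eaadcad')

SA = [14, 7, 10, 18, 15, 6, 9, 8, 4, 1, 11, 17, 5, 0, 19, 3, 16, 2, 12, 13]
rank  pair      lcp
   1  s[14:],s[7:]  1  'a'
   2  s[7:],s[10:]  2  'ab'
   3  s[10:],s[18:]  1  'a'
   4  s[18:],s[15:]  2  'ad'
   5  s[15:],s[6:]  0  ''
   6  s[6:],s[9:]  3  'bab'
   7  s[9:],s[8:]  1  'b'
   8  s[8:],s[4:]  1  'b'
   9  s[4:],s[1:]  1  'b'
  10  s[1:],s[11:]  2  'bd'
  11  s[11:],s[17:]  0  ''
  12  s[17:],s[5:]  1  'c'
  13  s[5:],s[0:]  2  'cb'
  14  s[0:],s[19:]  0  ''
  15  s[19:],s[3:]  1  'd'
  16  s[3:],s[16:]  1  'd'
  17  s[16:],s[2:]  1  'd'
  18  s[2:],s[12:]  1  'd'
  19  s[12:],s[13:]  0  ''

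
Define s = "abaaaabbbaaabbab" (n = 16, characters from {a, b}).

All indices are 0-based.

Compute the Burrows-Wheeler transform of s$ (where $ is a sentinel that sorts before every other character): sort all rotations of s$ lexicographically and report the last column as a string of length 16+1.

bbbaaab$aaaabbbaa

rank  rotation           last
    0  $abaaaabbbaaabbab  b
    1  aaaabbbaaabbab$ab  b
    2  aaabbab$abaaaabbb  b
    3  aaabbbaaabbab$aba  a
    4  aabbab$abaaaabbba  a
    5  aabbbaaabbab$abaa  a
    6  ab$abaaaabbbaaabb  b
    7  abaaaabbbaaabbab$  $
    8  abbab$abaaaabbbaa  a
    9  abbbaaabbab$abaaa  a
   10  b$abaaaabbbaaabba  a
   11  baaaabbbaaabbab$a  a
   12  baaabbab$abaaaabb  b
   13  bab$abaaaabbbaaab  b
   14  bbaaabbab$abaaaab  b
   15  bbab$abaaaabbbaaa  a
   16  bbbaaabbab$abaaaa  a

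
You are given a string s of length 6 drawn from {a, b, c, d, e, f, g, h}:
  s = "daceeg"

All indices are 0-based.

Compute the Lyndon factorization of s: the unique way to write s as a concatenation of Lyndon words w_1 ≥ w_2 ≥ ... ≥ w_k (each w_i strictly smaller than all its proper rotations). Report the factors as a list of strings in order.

emit factor 1: 'd' (i=0, period=1)
emit factor 2: 'aceeg' (i=1, period=5)

["d", "aceeg"]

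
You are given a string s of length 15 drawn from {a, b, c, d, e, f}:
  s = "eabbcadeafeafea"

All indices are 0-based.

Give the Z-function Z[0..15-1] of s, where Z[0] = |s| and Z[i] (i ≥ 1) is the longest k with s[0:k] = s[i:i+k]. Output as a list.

Z[0]=15
i=1: fresh scan; Z[1]=0
i=2: fresh scan; Z[2]=0
i=3: fresh scan; Z[3]=0
i=4: fresh scan; Z[4]=0
i=5: fresh scan; Z[5]=0
i=6: fresh scan; Z[6]=0
i=7: fresh scan; Z[7]=2 grow→box=[7,9)
i=8: min(r-i=1, Z[1]=0)=0; Z[8]=0
i=9: fresh scan; Z[9]=0
i=10: fresh scan; Z[10]=2 grow→box=[10,12)
i=11: min(r-i=1, Z[1]=0)=0; Z[11]=0
i=12: fresh scan; Z[12]=0
i=13: fresh scan; Z[13]=2 grow→box=[13,15)
i=14: min(r-i=1, Z[1]=0)=0; Z[14]=0

[15, 0, 0, 0, 0, 0, 0, 2, 0, 0, 2, 0, 0, 2, 0]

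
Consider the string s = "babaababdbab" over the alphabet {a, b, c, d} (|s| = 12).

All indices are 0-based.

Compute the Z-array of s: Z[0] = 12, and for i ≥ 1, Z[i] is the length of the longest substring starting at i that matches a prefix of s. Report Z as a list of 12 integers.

Z[0]=12
i=1: fresh scan; Z[1]=0
i=2: fresh scan; Z[2]=2 scan→box=[2,4)
i=3: min(r-i=1, Z[1]=0)=0; Z[3]=0
i=4: fresh scan; Z[4]=0
i=5: fresh scan; Z[5]=3 scan→box=[5,8)
i=6: min(r-i=2, Z[1]=0)=0; Z[6]=0
i=7: min(r-i=1, Z[2]=2)=1; Z[7]=1
i=8: fresh scan; Z[8]=0
i=9: fresh scan; Z[9]=3 scan→box=[9,12)
i=10: min(r-i=2, Z[1]=0)=0; Z[10]=0
i=11: min(r-i=1, Z[2]=2)=1; Z[11]=1

[12, 0, 2, 0, 0, 3, 0, 1, 0, 3, 0, 1]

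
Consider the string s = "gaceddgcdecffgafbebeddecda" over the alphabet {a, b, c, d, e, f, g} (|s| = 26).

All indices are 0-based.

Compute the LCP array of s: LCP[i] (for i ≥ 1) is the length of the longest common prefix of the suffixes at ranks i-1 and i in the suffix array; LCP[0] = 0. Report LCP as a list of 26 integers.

[0, 1, 1, 0, 2, 0, 2, 1, 1, 0, 1, 2, 1, 3, 1, 0, 1, 2, 1, 3, 0, 1, 1, 0, 2, 1]

rank | idx | suffix
   0 |  25 | a
   1 |   1 | aceddgcdecffgafbebeddecda
   2 |  14 | afbebeddecda
   3 |  16 | bebeddecda
   4 |  18 | beddecda
   5 |  23 | cda
   6 |   7 | cdecffgafbebeddecda
   7 |   2 | ceddgcdecffgafbebeddecda
   8 |  10 | cffgafbebeddecda
   9 |  24 | da
  10 |  20 | ddecda
  11 |   4 | ddgcdecffgafbebeddecda
  12 |  21 | decda
  13 |   8 | decffgafbebeddecda
  14 |   5 | dgcdecffgafbebeddecda
  15 |  17 | ebeddecda
  16 |  22 | ecda
  17 |   9 | ecffgafbebeddecda
  18 |  19 | eddecda
  19 |   3 | eddgcdecffgafbebeddecda
  20 |  15 | fbebeddecda
  21 |  11 | ffgafbebeddecda
  22 |  12 | fgafbebeddecda
  23 |   0 | gaceddgcdecffgafbebeddecda
  24 |  13 | gafbebeddecda
  25 |   6 | gcdecffgafbebeddecda

SA = [25, 1, 14, 16, 18, 23, 7, 2, 10, 24, 20, 4, 21, 8, 5, 17, 22, 9, 19, 3, 15, 11, 12, 0, 13, 6]
[i] adj suffixes → lcp
  [1] 25/1 → 1 ('a')
  [2] 1/14 → 1 ('a')
  [3] 14/16 → 0 ('')
  [4] 16/18 → 2 ('be')
  [5] 18/23 → 0 ('')
  [6] 23/7 → 2 ('cd')
  [7] 7/2 → 1 ('c')
  [8] 2/10 → 1 ('c')
  [9] 10/24 → 0 ('')
  [10] 24/20 → 1 ('d')
  [11] 20/4 → 2 ('dd')
  [12] 4/21 → 1 ('d')
  [13] 21/8 → 3 ('dec')
  [14] 8/5 → 1 ('d')
  [15] 5/17 → 0 ('')
  [16] 17/22 → 1 ('e')
  [17] 22/9 → 2 ('ec')
  [18] 9/19 → 1 ('e')
  [19] 19/3 → 3 ('edd')
  [20] 3/15 → 0 ('')
  [21] 15/11 → 1 ('f')
  [22] 11/12 → 1 ('f')
  [23] 12/0 → 0 ('')
  [24] 0/13 → 2 ('ga')
  [25] 13/6 → 1 ('g')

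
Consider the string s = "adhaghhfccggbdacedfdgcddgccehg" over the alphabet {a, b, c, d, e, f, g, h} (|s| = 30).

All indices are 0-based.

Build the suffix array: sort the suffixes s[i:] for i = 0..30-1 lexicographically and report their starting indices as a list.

sorted suffixes:
  #0 SA[0]=14  'acedfdgcddgccehg'
  #1 SA[1]=0  'adhaghhfccggbdacedfdgcddgccehg'
  #2 SA[2]=3  'aghhfccggbdacedfdgcddgccehg'
  #3 SA[3]=12  'bdacedfdgcddgccehg'
  #4 SA[4]=25  'ccehg'
  #5 SA[5]=8  'ccggbdacedfdgcddgccehg'
  #6 SA[6]=21  'cddgccehg'
  #7 SA[7]=15  'cedfdgcddgccehg'
  #8 SA[8]=26  'cehg'
  #9 SA[9]=9  'cggbdacedfdgcddgccehg'
  #10 SA[10]=13  'dacedfdgcddgccehg'
  #11 SA[11]=22  'ddgccehg'
  #12 SA[12]=17  'dfdgcddgccehg'
  #13 SA[13]=23  'dgccehg'
  #14 SA[14]=19  'dgcddgccehg'
  #15 SA[15]=1  'dhaghhfccggbdacedfdgcddgccehg'
  #16 SA[16]=16  'edfdgcddgccehg'
  #17 SA[17]=27  'ehg'
  #18 SA[18]=7  'fccggbdacedfdgcddgccehg'
  #19 SA[19]=18  'fdgcddgccehg'
  #20 SA[20]=29  'g'
  #21 SA[21]=11  'gbdacedfdgcddgccehg'
  #22 SA[22]=24  'gccehg'
  #23 SA[23]=20  'gcddgccehg'
  #24 SA[24]=10  'ggbdacedfdgcddgccehg'
  #25 SA[25]=4  'ghhfccggbdacedfdgcddgccehg'
  #26 SA[26]=2  'haghhfccggbdacedfdgcddgccehg'
  #27 SA[27]=6  'hfccggbdacedfdgcddgccehg'
  #28 SA[28]=28  'hg'
  #29 SA[29]=5  'hhfccggbdacedfdgcddgccehg'

[14, 0, 3, 12, 25, 8, 21, 15, 26, 9, 13, 22, 17, 23, 19, 1, 16, 27, 7, 18, 29, 11, 24, 20, 10, 4, 2, 6, 28, 5]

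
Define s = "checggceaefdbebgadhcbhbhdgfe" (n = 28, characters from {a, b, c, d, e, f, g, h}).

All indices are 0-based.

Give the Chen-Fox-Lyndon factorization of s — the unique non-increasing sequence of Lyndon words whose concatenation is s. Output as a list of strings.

["che", "cgg", "ce", "aefdbebg", "adhcbhbhdgfe"]

emit factor 1: 'che' (i=0, period=3)
emit factor 2: 'cgg' (i=3, period=3)
emit factor 3: 'ce' (i=6, period=2)
emit factor 4: 'aefdbebg' (i=8, period=8)
emit factor 5: 'adhcbhbhdgfe' (i=16, period=12)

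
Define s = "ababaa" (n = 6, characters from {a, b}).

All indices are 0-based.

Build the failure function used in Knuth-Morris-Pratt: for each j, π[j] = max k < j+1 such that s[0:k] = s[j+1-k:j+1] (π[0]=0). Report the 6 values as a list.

[0, 0, 1, 2, 3, 1]

π[0] = 0
j=1 s[j]='b': π[1]=0 (border '')
j=2 s[j]='a': π[2]=1 (border 'a')
j=3 s[j]='b': π[3]=2 (border 'ab')
j=4 s[j]='a': π[4]=3 (border 'aba')
j=5 s[j]='a': k: 3→1→0; π[5]=1 (border 'a')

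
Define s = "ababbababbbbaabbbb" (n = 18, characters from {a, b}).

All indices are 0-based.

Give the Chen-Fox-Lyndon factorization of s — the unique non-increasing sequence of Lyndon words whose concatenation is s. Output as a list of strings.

emit factor 1: 'ababbababbbb' (i=0, period=12)
emit factor 2: 'aabbbb' (i=12, period=6)

["ababbababbbb", "aabbbb"]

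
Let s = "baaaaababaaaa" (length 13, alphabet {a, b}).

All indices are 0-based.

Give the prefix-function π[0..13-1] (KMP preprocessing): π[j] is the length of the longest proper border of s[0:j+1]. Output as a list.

π[0] = 0
j=1 s[j]='a': π[1]=0 (border '')
j=2 s[j]='a': π[2]=0 (border '')
j=3 s[j]='a': π[3]=0 (border '')
j=4 s[j]='a': π[4]=0 (border '')
j=5 s[j]='a': π[5]=0 (border '')
j=6 s[j]='b': π[6]=1 (border 'b')
j=7 s[j]='a': π[7]=2 (border 'ba')
j=8 s[j]='b': k: 2→0; π[8]=1 (border 'b')
j=9 s[j]='a': π[9]=2 (border 'ba')
j=10 s[j]='a': π[10]=3 (border 'baa')
j=11 s[j]='a': π[11]=4 (border 'baaa')
j=12 s[j]='a': π[12]=5 (border 'baaaa')

[0, 0, 0, 0, 0, 0, 1, 2, 1, 2, 3, 4, 5]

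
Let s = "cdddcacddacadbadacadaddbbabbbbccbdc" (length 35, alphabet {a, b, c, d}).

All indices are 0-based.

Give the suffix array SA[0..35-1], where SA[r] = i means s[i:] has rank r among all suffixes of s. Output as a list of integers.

rank | idx | suffix
   0 |  25 | abbbbccbdc
   1 |  16 | acadaddbbabbbbccbdc
   2 |   9 | acadbadacadaddbbabbbbccbdc
   3 |   5 | acddacadbadacadaddbbabbbbccbdc
   4 |  14 | adacadaddbbabbbbccbdc
   5 |  18 | adaddbbabbbbccbdc
   6 |  11 | adbadacadaddbbabbbbccbdc
   7 |  20 | addbbabbbbccbdc
   8 |  24 | babbbbccbdc
   9 |  13 | badacadaddbbabbbbccbdc
  10 |  23 | bbabbbbccbdc
  11 |  26 | bbbbccbdc
  12 |  27 | bbbccbdc
  13 |  28 | bbccbdc
  14 |  29 | bccbdc
  15 |  32 | bdc
  16 |  34 | c
  17 |   4 | cacddacadbadacadaddbbabbbbccbdc
  18 |  17 | cadaddbbabbbbccbdc
  19 |  10 | cadbadacadaddbbabbbbccbdc
  20 |  31 | cbdc
  21 |  30 | ccbdc
  22 |   6 | cddacadbadacadaddbbabbbbccbdc
  23 |   0 | cdddcacddacadbadacadaddbbabbbbccbdc
  24 |  15 | dacadaddbbabbbbccbdc
  25 |   8 | dacadbadacadaddbbabbbbccbdc
  26 |  19 | daddbbabbbbccbdc
  27 |  12 | dbadacadaddbbabbbbccbdc
  28 |  22 | dbbabbbbccbdc
  29 |  33 | dc
  30 |   3 | dcacddacadbadacadaddbbabbbbccbdc
  31 |   7 | ddacadbadacadaddbbabbbbccbdc
  32 |  21 | ddbbabbbbccbdc
  33 |   2 | ddcacddacadbadacadaddbbabbbbccbdc
  34 |   1 | dddcacddacadbadacadaddbbabbbbccbdc

[25, 16, 9, 5, 14, 18, 11, 20, 24, 13, 23, 26, 27, 28, 29, 32, 34, 4, 17, 10, 31, 30, 6, 0, 15, 8, 19, 12, 22, 33, 3, 7, 21, 2, 1]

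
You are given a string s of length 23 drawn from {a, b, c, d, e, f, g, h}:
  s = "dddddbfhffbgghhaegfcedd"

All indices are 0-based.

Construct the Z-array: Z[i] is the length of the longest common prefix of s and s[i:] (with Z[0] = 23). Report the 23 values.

Z[0]=23
i=1: fresh scan; Z[1]=4 scan→box=[1,5)
i=2: min(r-i=3, Z[1]=4)=3; Z[2]=3
i=3: min(r-i=2, Z[2]=3)=2; Z[3]=2
i=4: min(r-i=1, Z[3]=2)=1; Z[4]=1
i=5: fresh scan; Z[5]=0
i=6: fresh scan; Z[6]=0
i=7: fresh scan; Z[7]=0
i=8: fresh scan; Z[8]=0
i=9: fresh scan; Z[9]=0
i=10: fresh scan; Z[10]=0
i=11: fresh scan; Z[11]=0
i=12: fresh scan; Z[12]=0
i=13: fresh scan; Z[13]=0
i=14: fresh scan; Z[14]=0
i=15: fresh scan; Z[15]=0
i=16: fresh scan; Z[16]=0
i=17: fresh scan; Z[17]=0
i=18: fresh scan; Z[18]=0
i=19: fresh scan; Z[19]=0
i=20: fresh scan; Z[20]=0
i=21: fresh scan; Z[21]=2 scan→box=[21,23)
i=22: min(r-i=1, Z[1]=4)=1; Z[22]=1

[23, 4, 3, 2, 1, 0, 0, 0, 0, 0, 0, 0, 0, 0, 0, 0, 0, 0, 0, 0, 0, 2, 1]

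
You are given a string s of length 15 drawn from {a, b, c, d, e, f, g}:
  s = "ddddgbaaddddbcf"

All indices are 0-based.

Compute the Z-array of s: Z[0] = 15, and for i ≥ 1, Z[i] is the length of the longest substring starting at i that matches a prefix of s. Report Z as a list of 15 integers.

[15, 3, 2, 1, 0, 0, 0, 0, 4, 3, 2, 1, 0, 0, 0]

Z[0]=15
i=1: outside box; Z[1]=3 extend→box=[1,4)
i=2: min(r-i=2, Z[1]=3)=2; Z[2]=2
i=3: min(r-i=1, Z[2]=2)=1; Z[3]=1
i=4: outside box; Z[4]=0
i=5: outside box; Z[5]=0
i=6: outside box; Z[6]=0
i=7: outside box; Z[7]=0
i=8: outside box; Z[8]=4 extend→box=[8,12)
i=9: min(r-i=3, Z[1]=3)=3; Z[9]=3
i=10: min(r-i=2, Z[2]=2)=2; Z[10]=2
i=11: min(r-i=1, Z[3]=1)=1; Z[11]=1
i=12: outside box; Z[12]=0
i=13: outside box; Z[13]=0
i=14: outside box; Z[14]=0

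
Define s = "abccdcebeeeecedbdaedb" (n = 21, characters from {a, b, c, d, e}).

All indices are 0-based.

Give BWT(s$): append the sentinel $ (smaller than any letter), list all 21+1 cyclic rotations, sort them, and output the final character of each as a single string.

b$ddadebcdebeecceaceeb

rank  rotation                last
    0  $abccdcebeeeecedbdaedb  b
    1  abccdcebeeeecedbdaedb$  $
    2  aedb$abccdcebeeeecedbd  d
    3  b$abccdcebeeeecedbdaed  d
    4  bccdcebeeeecedbdaedb$a  a
    5  bdaedb$abccdcebeeeeced  d
    6  beeeecedbdaedb$abccdce  e
    7  ccdcebeeeecedbdaedb$ab  b
    8  cdcebeeeecedbdaedb$abc  c
    9  cebeeeecedbdaedb$abccd  d
   10  cedbdaedb$abccdcebeeee  e
   11  daedb$abccdcebeeeecedb  b
   12  db$abccdcebeeeecedbdae  e
   13  dbdaedb$abccdcebeeeece  e
   14  dcebeeeecedbdaedb$abcc  c
   15  ebeeeecedbdaedb$abccdc  c
   16  ecedbdaedb$abccdcebeee  e
   17  edb$abccdcebeeeecedbda  a
   18  edbdaedb$abccdcebeeeec  c
   19  eecedbdaedb$abccdcebee  e
   20  eeecedbdaedb$abccdcebe  e
   21  eeeecedbdaedb$abccdceb  b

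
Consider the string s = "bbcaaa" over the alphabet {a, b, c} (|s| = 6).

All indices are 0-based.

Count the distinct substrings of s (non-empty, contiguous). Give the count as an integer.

17

sorted suffixes:
  #0 SA[0]=5  'a'
  #1 SA[1]=4  'aa'
  #2 SA[2]=3  'aaa'
  #3 SA[3]=0  'bbcaaa'
  #4 SA[4]=1  'bcaaa'
  #5 SA[5]=2  'caaa'

SA = [5, 4, 3, 0, 1, 2]
i: (SA[i-1],SA[i]) lcp shared
  1: (5,4) 1 'a'
  2: (4,3) 2 'aa'
  3: (3,0) 0 ''
  4: (0,1) 1 'b'
  5: (1,2) 0 ''

n(n+1)/2 = 6·7/2 = 21
Σ LCP = 0 + 1 + 2 + 0 + 1 + 0 = 4
distinct = 21 − 4 = 17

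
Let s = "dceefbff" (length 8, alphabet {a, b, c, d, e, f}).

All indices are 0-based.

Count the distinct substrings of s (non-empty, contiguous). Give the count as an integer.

rank | idx | suffix
   0 |   5 | bff
   1 |   1 | ceefbff
   2 |   0 | dceefbff
   3 |   2 | eefbff
   4 |   3 | efbff
   5 |   7 | f
   6 |   4 | fbff
   7 |   6 | ff

SA = [5, 1, 0, 2, 3, 7, 4, 6]
i: (SA[i-1],SA[i]) lcp shared
  1: (5,1) 0 ''
  2: (1,0) 0 ''
  3: (0,2) 0 ''
  4: (2,3) 1 'e'
  5: (3,7) 0 ''
  6: (7,4) 1 'f'
  7: (4,6) 1 'f'

n(n+1)/2 = 8·9/2 = 36
Σ LCP = 0 + 0 + 0 + 0 + 1 + 0 + 1 + 1 = 3
distinct = 36 − 3 = 33

33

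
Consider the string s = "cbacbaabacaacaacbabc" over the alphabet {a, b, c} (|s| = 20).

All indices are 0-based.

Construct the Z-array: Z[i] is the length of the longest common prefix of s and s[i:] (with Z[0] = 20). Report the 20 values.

[20, 0, 0, 3, 0, 0, 0, 0, 0, 1, 0, 0, 1, 0, 0, 3, 0, 0, 0, 1]

Z[0]=20
i=1: outside box; Z[1]=0
i=2: outside box; Z[2]=0
i=3: outside box; Z[3]=3 grow→box=[3,6)
i=4: min(r-i=2, Z[1]=0)=0; Z[4]=0
i=5: min(r-i=1, Z[2]=0)=0; Z[5]=0
i=6: outside box; Z[6]=0
i=7: outside box; Z[7]=0
i=8: outside box; Z[8]=0
i=9: outside box; Z[9]=1 grow→box=[9,10)
i=10: outside box; Z[10]=0
i=11: outside box; Z[11]=0
i=12: outside box; Z[12]=1 grow→box=[12,13)
i=13: outside box; Z[13]=0
i=14: outside box; Z[14]=0
i=15: outside box; Z[15]=3 grow→box=[15,18)
i=16: min(r-i=2, Z[1]=0)=0; Z[16]=0
i=17: min(r-i=1, Z[2]=0)=0; Z[17]=0
i=18: outside box; Z[18]=0
i=19: outside box; Z[19]=1 grow→box=[19,20)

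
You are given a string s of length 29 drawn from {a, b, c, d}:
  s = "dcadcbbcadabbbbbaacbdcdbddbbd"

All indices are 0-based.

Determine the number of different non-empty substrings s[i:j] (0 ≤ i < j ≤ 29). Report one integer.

rank→(start, suffix):
  0 → (16, 'aacbdcdbddbbd')
  1 → (10, 'abbbbbaacbdcdbddbbd')
  2 → (17, 'acbdcdbddbbd')
  3 → (8, 'adabbbbbaacbdcdbddbbd')
  4 → (2, 'adcbbcadabbbbbaacbdcdbddbbd')
  5 → (15, 'baacbdcdbddbbd')
  6 → (14, 'bbaacbdcdbddbbd')
  7 → (13, 'bbbaacbdcdbddbbd')
  8 → (12, 'bbbbaacbdcdbddbbd')
  9 → (11, 'bbbbbaacbdcdbddbbd')
  10 → (5, 'bbcadabbbbbaacbdcdbddbbd')
  11 → (26, 'bbd')
  12 → (6, 'bcadabbbbbaacbdcdbddbbd')
  13 → (27, 'bd')
  14 → (19, 'bdcdbddbbd')
  15 → (23, 'bddbbd')
  16 → (7, 'cadabbbbbaacbdcdbddbbd')
  17 → (1, 'cadcbbcadabbbbbaacbdcdbddbbd')
  18 → (4, 'cbbcadabbbbbaacbdcdbddbbd')
  19 → (18, 'cbdcdbddbbd')
  20 → (21, 'cdbddbbd')
  21 → (28, 'd')
  22 → (9, 'dabbbbbaacbdcdbddbbd')
  23 → (25, 'dbbd')
  24 → (22, 'dbddbbd')
  25 → (0, 'dcadcbbcadabbbbbaacbdcdbddbbd')
  26 → (3, 'dcbbcadabbbbbaacbdcdbddbbd')
  27 → (20, 'dcdbddbbd')
  28 → (24, 'ddbbd')

SA = [16, 10, 17, 8, 2, 15, 14, 13, 12, 11, 5, 26, 6, 27, 19, 23, 7, 1, 4, 18, 21, 28, 9, 25, 22, 0, 3, 20, 24]
rank  pair      lcp
   1  s[16:],s[10:]  1  'a'
   2  s[10:],s[17:]  1  'a'
   3  s[17:],s[8:]  1  'a'
   4  s[8:],s[2:]  2  'ad'
   5  s[2:],s[15:]  0  ''
   6  s[15:],s[14:]  1  'b'
   7  s[14:],s[13:]  2  'bb'
   8  s[13:],s[12:]  3  'bbb'
   9  s[12:],s[11:]  4  'bbbb'
  10  s[11:],s[5:]  2  'bb'
  11  s[5:],s[26:]  2  'bb'
  12  s[26:],s[6:]  1  'b'
  13  s[6:],s[27:]  1  'b'
  14  s[27:],s[19:]  2  'bd'
  15  s[19:],s[23:]  2  'bd'
  16  s[23:],s[7:]  0  ''
  17  s[7:],s[1:]  3  'cad'
  18  s[1:],s[4:]  1  'c'
  19  s[4:],s[18:]  2  'cb'
  20  s[18:],s[21:]  1  'c'
  21  s[21:],s[28:]  0  ''
  22  s[28:],s[9:]  1  'd'
  23  s[9:],s[25:]  1  'd'
  24  s[25:],s[22:]  2  'db'
  25  s[22:],s[0:]  1  'd'
  26  s[0:],s[3:]  2  'dc'
  27  s[3:],s[20:]  2  'dc'
  28  s[20:],s[24:]  1  'd'

n(n+1)/2 = 29·30/2 = 435
Σ LCP = 0 + 1 + 1 + 1 + 2 + 0 + 1 + 2 + 3 + 4 + 2 + 2 + 1 + 1 + 2 + 2 + 0 + 3 + 1 + 2 + 1 + 0 + 1 + 1 + 2 + 1 + 2 + 2 + 1 = 42
distinct = 435 − 42 = 393

393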